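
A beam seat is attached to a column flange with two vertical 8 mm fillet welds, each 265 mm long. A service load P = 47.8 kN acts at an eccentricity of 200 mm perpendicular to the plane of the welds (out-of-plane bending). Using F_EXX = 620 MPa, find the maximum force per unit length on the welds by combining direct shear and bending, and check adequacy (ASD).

L_w = 2 × 265 = 530 mm; section modulus (unit throat) S = 2 × L²/6 = 23410 mm².
Direct shear f_v = P/L_w = 47.8×10³/530 = 90.19 N/mm.
Moment M = P × e = 47.8×10³ × 200 = 9560000 N·mm; bending f_b = M/S = 408.4 N/mm.
f_max = √(f_v² + f_b²) = √(90.19² + 408.4²) = 418.2 N/mm.
r_n/Ω = (1/2.0) × 0.6 × 620 × (0.707 × 8) = 1052 N/mm → adequate.

f_max ≈ 418 N/mm; adequate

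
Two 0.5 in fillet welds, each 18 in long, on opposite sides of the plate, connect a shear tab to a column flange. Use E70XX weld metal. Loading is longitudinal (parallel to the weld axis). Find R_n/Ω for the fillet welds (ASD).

E70XX → F_EXX = 70 ksi.
Effective throat t_e = 0.707 × 0.5 = 0.3535 in.
Total length L = 36 in; A_we = 0.3535 × 36 = 12.73 in².
F_nw = 0.6 F_EXX = 0.6 × 70 = 42 ksi.
R_n = 42 × 12.73 = 534.5 kip; R_n/Ω = 534.5/2.0 = 267.2 kip.

R_n/Ω ≈ 267 kip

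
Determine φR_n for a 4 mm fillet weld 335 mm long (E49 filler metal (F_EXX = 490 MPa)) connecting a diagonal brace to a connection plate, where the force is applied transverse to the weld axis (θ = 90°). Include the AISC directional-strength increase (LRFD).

t_e = 0.707 × 4 = 2.828 mm; A_we = 2.828 × 335 = 947.4 mm².
Directional factor: 1.0 + 0.5 sin^1.5(90°) = 1.5.
F_nw = 0.6 × 490 × 1.5 = 441 MPa.
φR_n = 0.75 × 441 × 947.4 × 10⁻³ = 313.3 kN.

φR_n ≈ 313 kN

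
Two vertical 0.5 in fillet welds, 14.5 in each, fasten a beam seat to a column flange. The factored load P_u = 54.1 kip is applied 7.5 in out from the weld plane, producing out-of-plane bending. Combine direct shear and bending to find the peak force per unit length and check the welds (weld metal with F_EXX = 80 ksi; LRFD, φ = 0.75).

L_w = 2 × 14.5 = 29 in; section modulus (unit throat) S = 2 × L²/6 = 70.08 in².
Direct shear f_v = P/L_w = 54.1/29 = 1.866 kip/in.
Moment M = P × e = 54.1 × 7.5 = 405.75 kip·in; bending f_b = M/S = 5.79 kip/in.
f_max = √(f_v² + f_b²) = √(1.866² + 5.79²) = 6.083 kip/in.
φr_n = 0.75 × 0.6 × 80 × (0.707 × 0.5) = 12.73 kip/in → adequate.

f_max ≈ 6.08 kip/in; adequate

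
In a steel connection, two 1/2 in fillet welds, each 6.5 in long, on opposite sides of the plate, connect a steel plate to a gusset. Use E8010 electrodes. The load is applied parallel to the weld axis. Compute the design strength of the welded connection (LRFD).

φR_n ≈ 165 kips

E80XX → F_EXX = 80 ksi.
Effective throat t_e = 0.707 × 0.5 = 0.3535 in.
Total length L = 13 in; A_we = 0.3535 × 13 = 4.595 in².
F_nw = 0.6 F_EXX = 0.6 × 80 = 48 ksi.
φR_n = 0.75 × 48 × 4.595 = 165.4 kips.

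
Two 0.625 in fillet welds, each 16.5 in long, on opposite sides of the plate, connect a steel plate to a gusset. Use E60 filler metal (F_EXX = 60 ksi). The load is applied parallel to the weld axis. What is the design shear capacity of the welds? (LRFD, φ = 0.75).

φR_n ≈ 394 kip

Effective throat t_e = 0.707 × 0.625 = 0.4419 in.
Total length L = 33 in; A_we = 0.4419 × 33 = 14.58 in².
F_nw = 0.6 F_EXX = 0.6 × 60 = 36 ksi.
φR_n = 0.75 × 36 × 14.58 = 393.7 kip.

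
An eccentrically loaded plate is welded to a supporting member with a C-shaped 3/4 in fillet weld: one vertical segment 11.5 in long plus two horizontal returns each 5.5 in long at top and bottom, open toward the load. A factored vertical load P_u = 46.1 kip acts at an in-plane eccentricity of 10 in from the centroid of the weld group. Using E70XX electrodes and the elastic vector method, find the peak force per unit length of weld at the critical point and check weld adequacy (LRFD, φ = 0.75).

f_max ≈ 7.23 kip/in; adequate

E70XX → F_EXX = 70 ksi.
Total weld length L_w = 22.5 in. Treat welds as unit-width lines.
Centroid: x̄ = 2×5.5×2.75 / 22.5 = 1.344 in from the vertical weld.
Polar moment about centroid: J = I_x + I_y = [11.5³/12 + 2×5.5×5.75²] + [11.5×1.344² + 2(5.5³/12 + 5.5×1.406²)] = 560.7 in³.
Direct shear f_v = P/L_w = 46.1 / 22.5 = 2.049 kip/in (vertical).
Torsion M = P·e = 46.1 × 10 = 461 kip·in.
Critical point at (x, y) = (4.156, 5.75) from centroid. f_tx = M·y/J = 4.728 kip/in; f_ty = M·x/J = 3.417 kip/in.
Resultant f_max = √[f_tx² + (f_v + f_ty)²] = √[4.728² + (2.049 + 3.417)²] = 7.227 kip/in.
Capacity per unit length: φr_n = 0.75 × 0.6 × 70 × (0.707 × 0.75) = 16.7 kip/in.
7.227 ≤ 16.7 → adequate.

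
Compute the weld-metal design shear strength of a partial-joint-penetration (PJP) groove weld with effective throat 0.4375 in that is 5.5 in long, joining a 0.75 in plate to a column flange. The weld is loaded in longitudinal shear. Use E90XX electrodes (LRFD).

φR_n ≈ 97.5 kip

E90XX → F_EXX = 90 ksi.
Effective throat (given) t_e = 0.4375 in.
A_we = 0.4375 × 5.5 = 2.406 in².
F_nw = 0.6 F_EXX = 54 ksi.
φR_n = 0.75 × 54 × 2.406 = 97.45 kip.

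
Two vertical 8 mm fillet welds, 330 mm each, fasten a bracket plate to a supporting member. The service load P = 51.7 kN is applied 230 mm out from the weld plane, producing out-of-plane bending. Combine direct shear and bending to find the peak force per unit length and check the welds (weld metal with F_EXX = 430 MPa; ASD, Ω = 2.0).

f_max ≈ 337 N/mm; adequate

L_w = 2 × 330 = 660 mm; section modulus (unit throat) S = 2 × L²/6 = 36300 mm².
Direct shear f_v = P/L_w = 51.7×10³/660 = 78.33 N/mm.
Moment M = P × e = 51.7×10³ × 230 = 11891000 N·mm; bending f_b = M/S = 327.6 N/mm.
f_max = √(f_v² + f_b²) = √(78.33² + 327.6²) = 336.8 N/mm.
r_n/Ω = (1/2.0) × 0.6 × 430 × (0.707 × 8) = 729.6 N/mm → adequate.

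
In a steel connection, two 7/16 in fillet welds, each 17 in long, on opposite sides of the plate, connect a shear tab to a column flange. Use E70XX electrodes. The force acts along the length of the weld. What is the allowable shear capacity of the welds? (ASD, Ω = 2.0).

R_n/Ω ≈ 221 kip

E70XX → F_EXX = 70 ksi.
Effective throat t_e = 0.707 × 0.4375 = 0.3093 in.
Total length L = 34 in; A_we = 0.3093 × 34 = 10.52 in².
F_nw = 0.6 F_EXX = 0.6 × 70 = 42 ksi.
R_n = 42 × 10.52 = 441.7 kip; R_n/Ω = 441.7/2.0 = 220.8 kip.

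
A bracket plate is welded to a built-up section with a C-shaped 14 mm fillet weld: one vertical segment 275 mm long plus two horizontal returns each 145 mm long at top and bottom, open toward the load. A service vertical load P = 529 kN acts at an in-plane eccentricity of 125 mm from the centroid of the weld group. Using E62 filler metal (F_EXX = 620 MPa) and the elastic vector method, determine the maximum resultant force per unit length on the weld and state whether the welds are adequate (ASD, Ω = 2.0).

Total weld length L_w = 565 mm. Treat welds as unit-width lines.
Centroid: x̄ = 2×145×72.5 / 565 = 37.21 mm from the vertical weld.
Polar moment about centroid: J = I_x + I_y = [275³/12 + 2×145×137.5²] + [275×37.21² + 2(145³/12 + 145×35.29²)] = 8466000 mm³.
Direct shear f_v = P/L_w = 529×10³ / 565 = 936.3 N/mm (vertical).
Torsion M = P·e = 529×10³ × 125 = 66125000 N·mm.
Critical point at (x, y) = (107.8, 137.5) from centroid. f_tx = M·y/J = 1074 N/mm; f_ty = M·x/J = 841.9 N/mm.
Resultant f_max = √[f_tx² + (f_v + f_ty)²] = √[1074² + (936.3 + 841.9)²] = 2077 N/mm.
Capacity per unit length: r_n/Ω = (1/2.0) × 0.6 × 620 × (0.707 × 14) = 1841 N/mm.
2077 > 1841 → NOT adequate.

f_max ≈ 2080 N/mm; NOT adequate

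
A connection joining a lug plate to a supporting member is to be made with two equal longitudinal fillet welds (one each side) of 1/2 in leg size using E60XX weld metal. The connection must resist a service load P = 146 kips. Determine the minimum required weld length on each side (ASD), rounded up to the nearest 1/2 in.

E60XX → F_EXX = 60 ksi.
Throat t_e = 0.707 × 0.5 = 0.3535 in.
r_n/Ω = (0.6 × 60 × 0.3535) / 2.0 = 6.363 kip/in.
L_req = P / (r_n/Ω) = 146 / 6.363 = 22.95 in total.
Per side: 22.95 / 2 = 11.47 in.
Round up → use L = 11.5 in on each side.

L = 11.5 in on each side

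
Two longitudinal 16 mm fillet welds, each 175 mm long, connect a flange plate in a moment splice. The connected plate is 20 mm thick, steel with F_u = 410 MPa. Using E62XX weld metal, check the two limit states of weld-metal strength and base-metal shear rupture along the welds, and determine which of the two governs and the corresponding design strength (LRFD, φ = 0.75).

φR_n ≈ 1100 kN (weld metal governs)

E62XX → F_EXX = 620 MPa.
t_e = 0.707 × 16 = 11.31 mm; L = 350 mm.
Weld metal: φR_n = 0.75 × 0.6 × 620 × 11.31 × 350 × 10⁻³ = 1105 kN.
Base metal (shear rupture): φR_n = 0.75 × 0.6 × 410 × 20 × 350 × 10⁻³ = 1292 kN.
Governing: weld metal.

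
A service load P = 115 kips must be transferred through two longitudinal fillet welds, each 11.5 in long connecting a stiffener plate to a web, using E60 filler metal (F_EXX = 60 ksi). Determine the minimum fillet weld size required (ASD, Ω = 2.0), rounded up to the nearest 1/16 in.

Total weld length L = 23 in.
Required throat t_e = P × Ω / (0.6 F_EXX × L) = 115 × 2.0 / (0.6 × 60 × 23) = 0.2778 in.
Required leg w = t_e / 0.707 = 0.3929 in → use 7/16 in.

w = 7/16 in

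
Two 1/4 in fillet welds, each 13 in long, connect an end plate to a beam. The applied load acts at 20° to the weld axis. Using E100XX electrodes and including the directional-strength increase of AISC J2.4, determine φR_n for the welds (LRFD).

φR_n ≈ 227 kip

E100XX → F_EXX = 100 ksi.
t_e = 0.707 × 0.25 = 0.1767 in; A_we = 0.1767 × 26 = 4.595 in².
Directional factor: 1.0 + 0.5 sin^1.5(20°) = 1.1.
F_nw = 0.6 × 100 × 1.1 = 66 ksi.
φR_n = 0.75 × 66 × 4.595 = 227.5 kip.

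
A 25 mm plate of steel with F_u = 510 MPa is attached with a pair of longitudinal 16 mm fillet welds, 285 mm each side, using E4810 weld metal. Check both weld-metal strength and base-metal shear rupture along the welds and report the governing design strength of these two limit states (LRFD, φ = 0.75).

φR_n ≈ 1390 kN (weld metal governs)

E48XX → F_EXX = 480 MPa.
t_e = 0.707 × 16 = 11.31 mm; L = 570 mm.
Weld metal: φR_n = 0.75 × 0.6 × 480 × 11.31 × 570 × 10⁻³ = 1393 kN.
Base metal (shear rupture): φR_n = 0.75 × 0.6 × 510 × 25 × 570 × 10⁻³ = 3270 kN.
Governing: weld metal.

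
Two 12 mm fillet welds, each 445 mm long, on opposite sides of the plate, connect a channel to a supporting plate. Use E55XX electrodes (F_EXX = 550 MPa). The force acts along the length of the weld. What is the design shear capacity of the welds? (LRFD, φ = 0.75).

Effective throat t_e = 0.707 × 12 = 8.484 mm.
Total length L = 890 mm; A_we = 8.484 × 890 = 7551 mm².
F_nw = 0.6 F_EXX = 0.6 × 550 = 330 MPa.
φR_n = 0.75 × 330 × 7551 × 10⁻³ = 1869 kN.

φR_n ≈ 1870 kN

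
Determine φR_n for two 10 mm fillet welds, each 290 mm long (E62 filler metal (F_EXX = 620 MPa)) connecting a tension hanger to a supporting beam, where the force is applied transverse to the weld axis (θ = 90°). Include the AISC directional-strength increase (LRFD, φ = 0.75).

φR_n ≈ 1720 kN

t_e = 0.707 × 10 = 7.07 mm; A_we = 7.07 × 580 = 4101 mm².
Directional factor: 1.0 + 0.5 sin^1.5(90°) = 1.5.
F_nw = 0.6 × 620 × 1.5 = 558 MPa.
φR_n = 0.75 × 558 × 4101 × 10⁻³ = 1716 kN.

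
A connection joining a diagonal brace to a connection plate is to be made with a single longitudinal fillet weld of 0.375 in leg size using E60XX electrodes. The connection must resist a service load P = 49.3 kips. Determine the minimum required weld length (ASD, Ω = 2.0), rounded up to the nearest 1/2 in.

L = 10.5 in

E60XX → F_EXX = 60 ksi.
Throat t_e = 0.707 × 0.375 = 0.2651 in.
r_n/Ω = (0.6 × 60 × 0.2651) / 2.0 = 4.772 kip/in.
L_req = P / (r_n/Ω) = 49.3 / 4.772 = 10.33 in total.
Round up → use L = 10.5 in.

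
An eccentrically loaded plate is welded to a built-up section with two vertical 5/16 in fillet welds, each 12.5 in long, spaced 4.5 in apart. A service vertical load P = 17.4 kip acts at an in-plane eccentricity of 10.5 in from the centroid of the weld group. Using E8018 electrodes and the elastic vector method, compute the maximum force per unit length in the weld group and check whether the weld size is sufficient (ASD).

f_max ≈ 2.99 kip/in; adequate

E80XX → F_EXX = 80 ksi.
Total weld length L_w = 25 in. Treat welds as unit-width lines.
Polar moment about centroid: J = 2[d³/12 + d(b/2)²] = 2[12.5³/12 + 12.5×2.25²] = 452.1 in³.
Direct shear f_v = P/L_w = 17.4 / 25 = 0.696 kip/in (vertical).
Torsion M = P·e = 17.4 × 10.5 = 182.7 kip·in.
Critical point at (x, y) = (2.25, 6.25) from centroid. f_tx = M·y/J = 2.526 kip/in; f_ty = M·x/J = 0.9093 kip/in.
Resultant f_max = √[f_tx² + (f_v + f_ty)²] = √[2.526² + (0.696 + 0.9093)²] = 2.993 kip/in.
Capacity per unit length: r_n/Ω = (1/2.0) × 0.6 × 80 × (0.707 × 0.3125) = 5.302 kip/in.
2.993 ≤ 5.302 → adequate.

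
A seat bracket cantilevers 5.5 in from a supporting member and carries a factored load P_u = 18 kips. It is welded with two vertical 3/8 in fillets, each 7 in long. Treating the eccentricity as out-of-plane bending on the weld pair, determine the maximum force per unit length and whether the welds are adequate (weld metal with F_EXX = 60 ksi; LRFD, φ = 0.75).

f_max ≈ 6.2 kip/in; adequate

L_w = 2 × 7 = 14 in; section modulus (unit throat) S = 2 × L²/6 = 16.33 in².
Direct shear f_v = P/L_w = 18/14 = 1.286 kip/in.
Moment M = P × e = 18 × 5.5 = 99 kip·in; bending f_b = M/S = 6.061 kip/in.
f_max = √(f_v² + f_b²) = √(1.286² + 6.061²) = 6.196 kip/in.
φr_n = 0.75 × 0.6 × 60 × (0.707 × 0.375) = 7.158 kip/in → adequate.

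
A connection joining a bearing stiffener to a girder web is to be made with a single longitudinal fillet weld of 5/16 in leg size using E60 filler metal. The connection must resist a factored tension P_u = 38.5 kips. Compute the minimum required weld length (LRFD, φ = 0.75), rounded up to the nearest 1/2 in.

E60XX → F_EXX = 60 ksi.
Throat t_e = 0.707 × 0.3125 = 0.2209 in.
φr_n = 0.75 × 0.6 × 60 × 0.2209 = 5.965 kips/in.
L_req = P_u / φr_n = 38.5 / 5.965 = 6.454 in total.
Round up → use L = 6.5 in.

L = 6.5 in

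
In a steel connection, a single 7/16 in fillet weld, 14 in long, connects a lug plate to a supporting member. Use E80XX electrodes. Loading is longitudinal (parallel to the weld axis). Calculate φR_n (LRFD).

φR_n ≈ 156 kip

E80XX → F_EXX = 80 ksi.
Effective throat t_e = 0.707 × 0.4375 = 0.3093 in.
Total length L = 14 in; A_we = 0.3093 × 14 = 4.33 in².
F_nw = 0.6 F_EXX = 0.6 × 80 = 48 ksi.
φR_n = 0.75 × 48 × 4.33 = 155.9 kip.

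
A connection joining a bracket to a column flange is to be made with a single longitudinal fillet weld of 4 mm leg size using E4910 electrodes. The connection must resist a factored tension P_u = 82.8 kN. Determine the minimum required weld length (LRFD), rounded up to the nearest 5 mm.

L = 135 mm

E49XX → F_EXX = 490 MPa.
Throat t_e = 0.707 × 4 = 2.828 mm.
φr_n = 0.75 × 0.6 × 490 × 2.828 × 10⁻³ = 0.6236 kN/mm.
L_req = P_u / φr_n = 82.8 / 0.6236 = 132.8 mm total.
Round up → use L = 135 mm.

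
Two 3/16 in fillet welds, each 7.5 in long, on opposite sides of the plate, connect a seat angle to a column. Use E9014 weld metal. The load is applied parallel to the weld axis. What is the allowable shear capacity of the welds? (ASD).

E90XX → F_EXX = 90 ksi.
Effective throat t_e = 0.707 × 0.1875 = 0.1326 in.
Total length L = 15 in; A_we = 0.1326 × 15 = 1.988 in².
F_nw = 0.6 F_EXX = 0.6 × 90 = 54 ksi.
R_n = 54 × 1.988 = 107.4 kip; R_n/Ω = 107.4/2.0 = 53.69 kip.

R_n/Ω ≈ 53.7 kip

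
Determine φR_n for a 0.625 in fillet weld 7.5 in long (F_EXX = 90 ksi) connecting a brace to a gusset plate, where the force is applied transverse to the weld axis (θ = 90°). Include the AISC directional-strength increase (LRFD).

t_e = 0.707 × 0.625 = 0.4419 in; A_we = 0.4419 × 7.5 = 3.314 in².
Directional factor: 1.0 + 0.5 sin^1.5(90°) = 1.5.
F_nw = 0.6 × 90 × 1.5 = 81 ksi.
φR_n = 0.75 × 81 × 3.314 = 201.3 kip.

φR_n ≈ 201 kip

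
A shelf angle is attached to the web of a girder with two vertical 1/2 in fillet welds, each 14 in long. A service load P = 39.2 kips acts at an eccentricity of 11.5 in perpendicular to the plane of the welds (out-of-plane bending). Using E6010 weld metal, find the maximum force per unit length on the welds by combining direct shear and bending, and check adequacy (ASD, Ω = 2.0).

f_max ≈ 7.04 kip/in; NOT adequate

E60XX → F_EXX = 60 ksi.
L_w = 2 × 14 = 28 in; section modulus (unit throat) S = 2 × L²/6 = 65.33 in².
Direct shear f_v = P/L_w = 39.2/28 = 1.4 kip/in.
Moment M = P × e = 39.2 × 11.5 = 450.8 kip·in; bending f_b = M/S = 6.9 kip/in.
f_max = √(f_v² + f_b²) = √(1.4² + 6.9²) = 7.041 kip/in.
r_n/Ω = (1/2.0) × 0.6 × 60 × (0.707 × 0.5) = 6.363 kip/in → NOT adequate.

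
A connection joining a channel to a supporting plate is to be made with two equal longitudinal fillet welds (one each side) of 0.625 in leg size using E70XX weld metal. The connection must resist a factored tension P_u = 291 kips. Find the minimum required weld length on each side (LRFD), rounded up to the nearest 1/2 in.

E70XX → F_EXX = 70 ksi.
Throat t_e = 0.707 × 0.625 = 0.4419 in.
φr_n = 0.75 × 0.6 × 70 × 0.4419 = 13.92 kips/in.
L_req = P_u / φr_n = 291 / 13.92 = 20.91 in total.
Per side: 20.91 / 2 = 10.45 in.
Round up → use L = 10.5 in on each side.

L = 10.5 in on each side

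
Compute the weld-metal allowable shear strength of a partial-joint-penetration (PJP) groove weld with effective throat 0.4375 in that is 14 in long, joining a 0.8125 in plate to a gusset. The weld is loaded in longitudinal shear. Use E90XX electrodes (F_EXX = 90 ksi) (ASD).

R_n/Ω ≈ 165 kip

Effective throat (given) t_e = 0.4375 in.
A_we = 0.4375 × 14 = 6.125 in².
F_nw = 0.6 F_EXX = 54 ksi.
R_n/Ω = (54 × 6.125) / 2.0 = 165.4 kip.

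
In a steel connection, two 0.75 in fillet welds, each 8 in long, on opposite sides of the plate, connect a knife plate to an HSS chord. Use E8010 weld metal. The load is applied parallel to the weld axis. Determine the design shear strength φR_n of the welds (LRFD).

φR_n ≈ 305 kip

E80XX → F_EXX = 80 ksi.
Effective throat t_e = 0.707 × 0.75 = 0.5302 in.
Total length L = 16 in; A_we = 0.5302 × 16 = 8.484 in².
F_nw = 0.6 F_EXX = 0.6 × 80 = 48 ksi.
φR_n = 0.75 × 48 × 8.484 = 305.4 kip.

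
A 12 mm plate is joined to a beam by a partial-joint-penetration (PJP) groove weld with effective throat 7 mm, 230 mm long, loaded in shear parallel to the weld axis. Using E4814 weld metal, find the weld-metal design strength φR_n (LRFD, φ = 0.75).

E48XX → F_EXX = 480 MPa.
Effective throat (given) t_e = 7 mm.
A_we = 7 × 230 = 1610 mm².
F_nw = 0.6 F_EXX = 288 MPa.
φR_n = 0.75 × 288 × 1610 × 10⁻³ = 347.8 kN.

φR_n ≈ 348 kN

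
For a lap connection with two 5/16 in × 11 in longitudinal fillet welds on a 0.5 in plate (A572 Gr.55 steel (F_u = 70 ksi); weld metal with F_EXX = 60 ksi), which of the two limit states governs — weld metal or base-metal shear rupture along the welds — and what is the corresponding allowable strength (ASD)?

R_n/Ω ≈ 87.5 kips (weld metal governs)

t_e = 0.707 × 0.3125 = 0.2209 in; L = 22 in.
Weld metal: R_n/Ω = (1/2.0) × 0.6 × 60 × 0.2209 × 22 = 87.49 kips.
Base metal (shear rupture): R_n/Ω = (1/2.0) × 0.6 × 70 × 0.5 × 22 = 231 kips.
Governing: weld metal.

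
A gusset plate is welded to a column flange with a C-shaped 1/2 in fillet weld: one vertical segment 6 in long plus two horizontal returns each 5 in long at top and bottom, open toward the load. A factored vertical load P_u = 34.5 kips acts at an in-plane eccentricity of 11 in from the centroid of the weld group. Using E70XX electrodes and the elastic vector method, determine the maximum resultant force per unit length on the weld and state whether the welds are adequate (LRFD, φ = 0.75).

f_max ≈ 13.1 kip/in; NOT adequate

E70XX → F_EXX = 70 ksi.
Total weld length L_w = 16 in. Treat welds as unit-width lines.
Centroid: x̄ = 2×5×2.5 / 16 = 1.562 in from the vertical weld.
Polar moment about centroid: J = I_x + I_y = [6³/12 + 2×5×3²] + [6×1.562² + 2(5³/12 + 5×0.9375²)] = 152.3 in³.
Direct shear f_v = P/L_w = 34.5 / 16 = 2.156 kip/in (vertical).
Torsion M = P·e = 34.5 × 11 = 379.5 kip·in.
Critical point at (x, y) = (3.438, 3) from centroid. f_tx = M·y/J = 7.477 kip/in; f_ty = M·x/J = 8.567 kip/in.
Resultant f_max = √[f_tx² + (f_v + f_ty)²] = √[7.477² + (2.156 + 8.567)²] = 13.07 kip/in.
Capacity per unit length: φr_n = 0.75 × 0.6 × 70 × (0.707 × 0.5) = 11.14 kip/in.
13.07 > 11.14 → NOT adequate.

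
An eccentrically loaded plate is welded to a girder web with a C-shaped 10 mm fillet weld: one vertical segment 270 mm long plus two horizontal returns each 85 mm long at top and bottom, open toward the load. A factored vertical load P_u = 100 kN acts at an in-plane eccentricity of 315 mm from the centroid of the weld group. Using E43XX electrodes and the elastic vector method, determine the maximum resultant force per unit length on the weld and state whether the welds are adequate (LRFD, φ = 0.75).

E43XX → F_EXX = 430 MPa.
Total weld length L_w = 440 mm. Treat welds as unit-width lines.
Centroid: x̄ = 2×85×42.5 / 440 = 16.42 mm from the vertical weld.
Polar moment about centroid: J = I_x + I_y = [270³/12 + 2×85×135²] + [270×16.42² + 2(85³/12 + 85×26.08²)] = 5029000 mm³.
Direct shear f_v = P/L_w = 100×10³ / 440 = 227.3 N/mm (vertical).
Torsion M = P·e = 100×10³ × 315 = 31500000 N·mm.
Critical point at (x, y) = (68.58, 135) from centroid. f_tx = M·y/J = 845.5 N/mm; f_ty = M·x/J = 429.5 N/mm.
Resultant f_max = √[f_tx² + (f_v + f_ty)²] = √[845.5² + (227.3 + 429.5)²] = 1071 N/mm.
Capacity per unit length: φr_n = 0.75 × 0.6 × 430 × (0.707 × 10) = 1368 N/mm.
1071 ≤ 1368 → adequate.

f_max ≈ 1070 N/mm; adequate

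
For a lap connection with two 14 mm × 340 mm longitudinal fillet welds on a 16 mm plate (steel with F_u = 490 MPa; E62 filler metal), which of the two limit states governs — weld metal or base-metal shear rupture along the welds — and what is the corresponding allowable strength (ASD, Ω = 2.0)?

R_n/Ω ≈ 1250 kN (weld metal governs)

E62XX → F_EXX = 620 MPa.
t_e = 0.707 × 14 = 9.898 mm; L = 680 mm.
Weld metal: R_n/Ω = (1/2.0) × 0.6 × 620 × 9.898 × 680 × 10⁻³ = 1252 kN.
Base metal (shear rupture): R_n/Ω = (1/2.0) × 0.6 × 490 × 16 × 680 × 10⁻³ = 1599 kN.
Governing: weld metal.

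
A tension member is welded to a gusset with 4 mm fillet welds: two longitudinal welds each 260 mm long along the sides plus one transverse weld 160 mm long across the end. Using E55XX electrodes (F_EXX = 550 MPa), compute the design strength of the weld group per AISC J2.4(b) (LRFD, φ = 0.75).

t_e = 0.707 × 4 = 2.828 mm.
R_nwl = 0.6 × 550 × 2.828 × 520 × 10⁻³ = 485.3 kN (longitudinal, 2 welds).
R_nwt = 0.6 × 550 × 2.828 × 160 × 10⁻³ = 149.3 kN (transverse, base value).
(i) R_nwl + R_nwt = 634.6 kN; (ii) 0.85 R_nwl + 1.5 R_nwt = 636.5 kN.
R_n = max = 636.5 kN [governs: (ii)]; φR_n = 477.4 kN.

φR_n ≈ 477 kN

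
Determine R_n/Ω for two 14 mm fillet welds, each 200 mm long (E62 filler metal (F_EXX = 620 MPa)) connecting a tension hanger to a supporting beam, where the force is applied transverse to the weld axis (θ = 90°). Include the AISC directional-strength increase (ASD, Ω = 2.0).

R_n/Ω ≈ 1100 kN

t_e = 0.707 × 14 = 9.898 mm; A_we = 9.898 × 400 = 3959 mm².
Directional factor: 1.0 + 0.5 sin^1.5(90°) = 1.5.
F_nw = 0.6 × 620 × 1.5 = 558 MPa.
R_n/Ω = (558 × 3959) / 2.0 × 10⁻³ = 1105 kN.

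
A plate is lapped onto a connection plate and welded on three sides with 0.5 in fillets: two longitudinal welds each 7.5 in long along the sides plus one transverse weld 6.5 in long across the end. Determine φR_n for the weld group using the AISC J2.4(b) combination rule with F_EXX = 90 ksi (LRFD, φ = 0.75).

t_e = 0.707 × 0.5 = 0.3535 in.
R_nwl = 0.6 × 90 × 0.3535 × 15 = 286.3 kip (longitudinal, 2 welds).
R_nwt = 0.6 × 90 × 0.3535 × 6.5 = 124.1 kip (transverse, base value).
(i) R_nwl + R_nwt = 410.4 kip; (ii) 0.85 R_nwl + 1.5 R_nwt = 429.5 kip.
R_n = max = 429.5 kip [governs: (ii)]; φR_n = 322.1 kip.

φR_n ≈ 322 kip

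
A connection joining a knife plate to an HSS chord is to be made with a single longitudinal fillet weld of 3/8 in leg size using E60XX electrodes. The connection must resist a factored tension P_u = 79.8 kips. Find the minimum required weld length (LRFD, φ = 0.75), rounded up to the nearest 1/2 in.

L = 11.5 in

E60XX → F_EXX = 60 ksi.
Throat t_e = 0.707 × 0.375 = 0.2651 in.
φr_n = 0.75 × 0.6 × 60 × 0.2651 = 7.158 kips/in.
L_req = P_u / φr_n = 79.8 / 7.158 = 11.15 in total.
Round up → use L = 11.5 in.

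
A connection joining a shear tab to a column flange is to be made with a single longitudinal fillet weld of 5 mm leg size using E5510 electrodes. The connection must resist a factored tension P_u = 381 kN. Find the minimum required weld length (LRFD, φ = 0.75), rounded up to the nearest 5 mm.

E55XX → F_EXX = 550 MPa.
Throat t_e = 0.707 × 5 = 3.535 mm.
φr_n = 0.75 × 0.6 × 550 × 3.535 × 10⁻³ = 0.8749 kN/mm.
L_req = P_u / φr_n = 381 / 0.8749 = 435.5 mm total.
Round up → use L = 440 mm.

L = 440 mm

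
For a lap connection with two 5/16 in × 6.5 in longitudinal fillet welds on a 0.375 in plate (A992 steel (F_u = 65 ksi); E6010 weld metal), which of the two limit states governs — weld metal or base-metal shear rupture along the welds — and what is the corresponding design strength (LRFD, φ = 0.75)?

E60XX → F_EXX = 60 ksi.
t_e = 0.707 × 0.3125 = 0.2209 in; L = 13 in.
Weld metal: φR_n = 0.75 × 0.6 × 60 × 0.2209 × 13 = 77.55 kips.
Base metal (shear rupture): φR_n = 0.75 × 0.6 × 65 × 0.375 × 13 = 142.6 kips.
Governing: weld metal.

φR_n ≈ 77.5 kips (weld metal governs)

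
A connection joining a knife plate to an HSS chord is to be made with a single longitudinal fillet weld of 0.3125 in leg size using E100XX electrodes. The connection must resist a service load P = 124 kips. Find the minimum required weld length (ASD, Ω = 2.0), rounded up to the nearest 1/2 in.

E100XX → F_EXX = 100 ksi.
Throat t_e = 0.707 × 0.3125 = 0.2209 in.
r_n/Ω = (0.6 × 100 × 0.2209) / 2.0 = 6.628 kip/in.
L_req = P / (r_n/Ω) = 124 / 6.628 = 18.71 in total.
Round up → use L = 19 in.

L = 19 in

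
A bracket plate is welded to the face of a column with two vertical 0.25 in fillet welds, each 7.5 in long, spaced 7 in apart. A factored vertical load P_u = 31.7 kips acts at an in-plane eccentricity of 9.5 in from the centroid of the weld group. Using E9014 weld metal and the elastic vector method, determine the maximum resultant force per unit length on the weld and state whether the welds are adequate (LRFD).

E90XX → F_EXX = 90 ksi.
Total weld length L_w = 15 in. Treat welds as unit-width lines.
Polar moment about centroid: J = 2[d³/12 + d(b/2)²] = 2[7.5³/12 + 7.5×3.5²] = 254.1 in³.
Direct shear f_v = P/L_w = 31.7 / 15 = 2.113 kip/in (vertical).
Torsion M = P·e = 31.7 × 9.5 = 301.15 kip·in.
Critical point at (x, y) = (3.5, 3.75) from centroid. f_tx = M·y/J = 4.445 kip/in; f_ty = M·x/J = 4.149 kip/in.
Resultant f_max = √[f_tx² + (f_v + f_ty)²] = √[4.445² + (2.113 + 4.149)²] = 7.679 kip/in.
Capacity per unit length: φr_n = 0.75 × 0.6 × 90 × (0.707 × 0.25) = 7.158 kip/in.
7.679 > 7.158 → NOT adequate.

f_max ≈ 7.68 kip/in; NOT adequate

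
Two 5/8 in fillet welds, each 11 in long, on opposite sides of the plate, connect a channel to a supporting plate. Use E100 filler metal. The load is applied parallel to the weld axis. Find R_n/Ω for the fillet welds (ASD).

R_n/Ω ≈ 292 kip

E100XX → F_EXX = 100 ksi.
Effective throat t_e = 0.707 × 0.625 = 0.4419 in.
Total length L = 22 in; A_we = 0.4419 × 22 = 9.721 in².
F_nw = 0.6 F_EXX = 0.6 × 100 = 60 ksi.
R_n = 60 × 9.721 = 583.3 kip; R_n/Ω = 583.3/2.0 = 291.6 kip.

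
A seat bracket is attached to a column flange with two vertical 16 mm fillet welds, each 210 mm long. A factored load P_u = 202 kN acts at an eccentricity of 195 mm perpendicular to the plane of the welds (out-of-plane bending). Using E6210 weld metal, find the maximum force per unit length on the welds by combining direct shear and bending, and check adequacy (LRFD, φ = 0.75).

f_max ≈ 2720 N/mm; adequate

E62XX → F_EXX = 620 MPa.
L_w = 2 × 210 = 420 mm; section modulus (unit throat) S = 2 × L²/6 = 14700 mm².
Direct shear f_v = P/L_w = 202×10³/420 = 481 N/mm.
Moment M = P × e = 202×10³ × 195 = 39390000 N·mm; bending f_b = M/S = 2680 N/mm.
f_max = √(f_v² + f_b²) = √(481² + 2680²) = 2722 N/mm.
φr_n = 0.75 × 0.6 × 620 × (0.707 × 16) = 3156 N/mm → adequate.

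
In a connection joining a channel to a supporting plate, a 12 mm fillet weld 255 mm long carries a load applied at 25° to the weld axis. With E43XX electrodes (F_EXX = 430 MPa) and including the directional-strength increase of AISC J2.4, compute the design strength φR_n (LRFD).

t_e = 0.707 × 12 = 8.484 mm; A_we = 8.484 × 255 = 2163 mm².
Directional factor: 1.0 + 0.5 sin^1.5(25°) = 1.137.
F_nw = 0.6 × 430 × 1.137 = 293.4 MPa.
φR_n = 0.75 × 293.4 × 2163 × 10⁻³ = 476.1 kN.

φR_n ≈ 476 kN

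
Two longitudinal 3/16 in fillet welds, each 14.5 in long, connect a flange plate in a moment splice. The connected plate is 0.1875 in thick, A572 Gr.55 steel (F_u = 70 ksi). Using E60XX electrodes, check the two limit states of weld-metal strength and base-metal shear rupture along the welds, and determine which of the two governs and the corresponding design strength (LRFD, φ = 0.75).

E60XX → F_EXX = 60 ksi.
t_e = 0.707 × 0.1875 = 0.1326 in; L = 29 in.
Weld metal: φR_n = 0.75 × 0.6 × 60 × 0.1326 × 29 = 103.8 kips.
Base metal (shear rupture): φR_n = 0.75 × 0.6 × 70 × 0.1875 × 29 = 171.3 kips.
Governing: weld metal.

φR_n ≈ 104 kips (weld metal governs)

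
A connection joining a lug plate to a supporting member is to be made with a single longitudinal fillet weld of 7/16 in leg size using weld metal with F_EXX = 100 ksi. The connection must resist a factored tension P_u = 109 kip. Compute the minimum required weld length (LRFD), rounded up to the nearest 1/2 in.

Throat t_e = 0.707 × 0.4375 = 0.3093 in.
φr_n = 0.75 × 0.6 × 100 × 0.3093 = 13.92 kip/in.
L_req = P_u / φr_n = 109 / 13.92 = 7.831 in total.
Round up → use L = 8 in.

L = 8 in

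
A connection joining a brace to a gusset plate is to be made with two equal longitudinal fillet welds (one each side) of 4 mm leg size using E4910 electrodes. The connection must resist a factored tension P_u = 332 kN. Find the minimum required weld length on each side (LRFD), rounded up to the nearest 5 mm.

L = 270 mm on each side

E49XX → F_EXX = 490 MPa.
Throat t_e = 0.707 × 4 = 2.828 mm.
φr_n = 0.75 × 0.6 × 490 × 2.828 × 10⁻³ = 0.6236 kN/mm.
L_req = P_u / φr_n = 332 / 0.6236 = 532.4 mm total.
Per side: 532.4 / 2 = 266.2 mm.
Round up → use L = 270 mm on each side.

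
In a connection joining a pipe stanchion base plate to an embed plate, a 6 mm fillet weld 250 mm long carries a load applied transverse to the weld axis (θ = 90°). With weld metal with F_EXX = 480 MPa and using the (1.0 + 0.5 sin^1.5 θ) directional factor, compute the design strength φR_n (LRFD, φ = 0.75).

φR_n ≈ 344 kN

t_e = 0.707 × 6 = 4.242 mm; A_we = 4.242 × 250 = 1060 mm².
Directional factor: 1.0 + 0.5 sin^1.5(90°) = 1.5.
F_nw = 0.6 × 480 × 1.5 = 432 MPa.
φR_n = 0.75 × 432 × 1060 × 10⁻³ = 343.6 kN.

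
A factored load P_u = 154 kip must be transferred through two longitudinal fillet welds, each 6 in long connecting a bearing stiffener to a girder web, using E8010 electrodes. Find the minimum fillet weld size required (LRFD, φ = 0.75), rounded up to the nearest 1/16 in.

E80XX → F_EXX = 80 ksi.
Total weld length L = 12 in.
Required throat t_e = P_u / (φ × 0.6 F_EXX × L) = 154 / (0.75 × 0.6 × 80 × 12) = 0.3565 in.
Required leg w = t_e / 0.707 = 0.5042 in → use 9/16 in.

w = 9/16 in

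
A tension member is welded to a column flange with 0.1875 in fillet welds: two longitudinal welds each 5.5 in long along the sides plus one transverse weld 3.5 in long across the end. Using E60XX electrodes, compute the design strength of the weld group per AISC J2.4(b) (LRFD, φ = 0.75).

φR_n ≈ 52.3 kip

E60XX → F_EXX = 60 ksi.
t_e = 0.707 × 0.1875 = 0.1326 in.
R_nwl = 0.6 × 60 × 0.1326 × 11 = 52.49 kip (longitudinal, 2 welds).
R_nwt = 0.6 × 60 × 0.1326 × 3.5 = 16.7 kip (transverse, base value).
(i) R_nwl + R_nwt = 69.2 kip; (ii) 0.85 R_nwl + 1.5 R_nwt = 69.67 kip.
R_n = max = 69.67 kip [governs: (ii)]; φR_n = 52.26 kip.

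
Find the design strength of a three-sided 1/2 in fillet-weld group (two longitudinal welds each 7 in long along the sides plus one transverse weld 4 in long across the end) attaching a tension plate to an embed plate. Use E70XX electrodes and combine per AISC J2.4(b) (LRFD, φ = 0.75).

φR_n ≈ 200 kip

E70XX → F_EXX = 70 ksi.
t_e = 0.707 × 0.5 = 0.3535 in.
R_nwl = 0.6 × 70 × 0.3535 × 14 = 207.9 kip (longitudinal, 2 welds).
R_nwt = 0.6 × 70 × 0.3535 × 4 = 59.39 kip (transverse, base value).
(i) R_nwl + R_nwt = 267.2 kip; (ii) 0.85 R_nwl + 1.5 R_nwt = 265.8 kip.
R_n = max = 267.2 kip [governs: (i)]; φR_n = 200.4 kip.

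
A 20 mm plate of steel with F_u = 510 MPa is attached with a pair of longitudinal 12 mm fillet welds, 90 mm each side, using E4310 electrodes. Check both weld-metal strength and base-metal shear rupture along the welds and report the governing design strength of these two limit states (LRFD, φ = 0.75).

E43XX → F_EXX = 430 MPa.
t_e = 0.707 × 12 = 8.484 mm; L = 180 mm.
Weld metal: φR_n = 0.75 × 0.6 × 430 × 8.484 × 180 × 10⁻³ = 295.5 kN.
Base metal (shear rupture): φR_n = 0.75 × 0.6 × 510 × 20 × 180 × 10⁻³ = 826.2 kN.
Governing: weld metal.

φR_n ≈ 295 kN (weld metal governs)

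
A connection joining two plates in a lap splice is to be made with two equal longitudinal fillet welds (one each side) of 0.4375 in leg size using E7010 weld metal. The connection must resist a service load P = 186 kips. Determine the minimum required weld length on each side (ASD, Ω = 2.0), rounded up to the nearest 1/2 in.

L = 14.5 in on each side

E70XX → F_EXX = 70 ksi.
Throat t_e = 0.707 × 0.4375 = 0.3093 in.
r_n/Ω = (0.6 × 70 × 0.3093) / 2.0 = 6.496 kip/in.
L_req = P / (r_n/Ω) = 186 / 6.496 = 28.63 in total.
Per side: 28.63 / 2 = 14.32 in.
Round up → use L = 14.5 in on each side.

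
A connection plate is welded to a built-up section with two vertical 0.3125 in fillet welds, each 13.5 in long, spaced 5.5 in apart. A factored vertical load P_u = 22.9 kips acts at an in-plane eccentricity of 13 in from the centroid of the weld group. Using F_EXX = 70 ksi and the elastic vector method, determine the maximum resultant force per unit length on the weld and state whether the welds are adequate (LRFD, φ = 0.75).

Total weld length L_w = 27 in. Treat welds as unit-width lines.
Polar moment about centroid: J = 2[d³/12 + d(b/2)²] = 2[13.5³/12 + 13.5×2.75²] = 614.2 in³.
Direct shear f_v = P/L_w = 22.9 / 27 = 0.8481 kip/in (vertical).
Torsion M = P·e = 22.9 × 13 = 297.7 kip·in.
Critical point at (x, y) = (2.75, 6.75) from centroid. f_tx = M·y/J = 3.271 kip/in; f_ty = M·x/J = 1.333 kip/in.
Resultant f_max = √[f_tx² + (f_v + f_ty)²] = √[3.271² + (0.8481 + 1.333)²] = 3.932 kip/in.
Capacity per unit length: φr_n = 0.75 × 0.6 × 70 × (0.707 × 0.3125) = 6.96 kip/in.
3.932 ≤ 6.96 → adequate.

f_max ≈ 3.93 kip/in; adequate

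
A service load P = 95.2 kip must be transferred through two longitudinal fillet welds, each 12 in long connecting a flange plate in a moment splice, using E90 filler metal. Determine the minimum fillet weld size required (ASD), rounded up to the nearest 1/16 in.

w = 1/4 in

E90XX → F_EXX = 90 ksi.
Total weld length L = 24 in.
Required throat t_e = P × Ω / (0.6 F_EXX × L) = 95.2 × 2.0 / (0.6 × 90 × 24) = 0.1469 in.
Required leg w = t_e / 0.707 = 0.2078 in → use 1/4 in.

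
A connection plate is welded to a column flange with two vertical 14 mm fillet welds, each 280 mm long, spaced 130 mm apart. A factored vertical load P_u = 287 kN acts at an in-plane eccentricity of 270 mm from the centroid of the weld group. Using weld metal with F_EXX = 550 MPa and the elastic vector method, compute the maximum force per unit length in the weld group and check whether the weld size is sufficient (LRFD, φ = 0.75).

Total weld length L_w = 560 mm. Treat welds as unit-width lines.
Polar moment about centroid: J = 2[d³/12 + d(b/2)²] = 2[280³/12 + 280×65²] = 6025000 mm³.
Direct shear f_v = P/L_w = 287×10³ / 560 = 512.5 N/mm (vertical).
Torsion M = P·e = 287×10³ × 270 = 77490000 N·mm.
Critical point at (x, y) = (65, 140) from centroid. f_tx = M·y/J = 1801 N/mm; f_ty = M·x/J = 836 N/mm.
Resultant f_max = √[f_tx² + (f_v + f_ty)²] = √[1801² + (512.5 + 836)²] = 2250 N/mm.
Capacity per unit length: φr_n = 0.75 × 0.6 × 550 × (0.707 × 14) = 2450 N/mm.
2250 ≤ 2450 → adequate.

f_max ≈ 2250 N/mm; adequate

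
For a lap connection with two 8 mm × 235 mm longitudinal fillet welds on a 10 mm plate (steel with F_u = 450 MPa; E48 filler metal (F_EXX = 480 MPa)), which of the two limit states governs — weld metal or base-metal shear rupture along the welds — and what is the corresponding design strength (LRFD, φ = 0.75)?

φR_n ≈ 574 kN (weld metal governs)

t_e = 0.707 × 8 = 5.656 mm; L = 470 mm.
Weld metal: φR_n = 0.75 × 0.6 × 480 × 5.656 × 470 × 10⁻³ = 574.2 kN.
Base metal (shear rupture): φR_n = 0.75 × 0.6 × 450 × 10 × 470 × 10⁻³ = 951.8 kN.
Governing: weld metal.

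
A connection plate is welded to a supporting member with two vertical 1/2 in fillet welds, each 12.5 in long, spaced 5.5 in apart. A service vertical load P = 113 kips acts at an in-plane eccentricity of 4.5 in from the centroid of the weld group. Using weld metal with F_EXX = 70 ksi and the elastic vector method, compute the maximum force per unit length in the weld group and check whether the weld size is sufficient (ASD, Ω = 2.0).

Total weld length L_w = 25 in. Treat welds as unit-width lines.
Polar moment about centroid: J = 2[d³/12 + d(b/2)²] = 2[12.5³/12 + 12.5×2.75²] = 514.6 in³.
Direct shear f_v = P/L_w = 113 / 25 = 4.52 kip/in (vertical).
Torsion M = P·e = 113 × 4.5 = 508.5 kip·in.
Critical point at (x, y) = (2.75, 6.25) from centroid. f_tx = M·y/J = 6.176 kip/in; f_ty = M·x/J = 2.717 kip/in.
Resultant f_max = √[f_tx² + (f_v + f_ty)²] = √[6.176² + (4.52 + 2.717)²] = 9.514 kip/in.
Capacity per unit length: r_n/Ω = (1/2.0) × 0.6 × 70 × (0.707 × 0.5) = 7.423 kip/in.
9.514 > 7.423 → NOT adequate.

f_max ≈ 9.51 kip/in; NOT adequate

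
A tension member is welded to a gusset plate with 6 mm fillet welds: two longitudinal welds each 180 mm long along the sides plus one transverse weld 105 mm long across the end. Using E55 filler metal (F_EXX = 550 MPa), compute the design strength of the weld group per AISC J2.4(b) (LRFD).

t_e = 0.707 × 6 = 4.242 mm.
R_nwl = 0.6 × 550 × 4.242 × 360 × 10⁻³ = 503.9 kN (longitudinal, 2 welds).
R_nwt = 0.6 × 550 × 4.242 × 105 × 10⁻³ = 147 kN (transverse, base value).
(i) R_nwl + R_nwt = 650.9 kN; (ii) 0.85 R_nwl + 1.5 R_nwt = 648.8 kN.
R_n = max = 650.9 kN [governs: (i)]; φR_n = 488.2 kN.

φR_n ≈ 488 kN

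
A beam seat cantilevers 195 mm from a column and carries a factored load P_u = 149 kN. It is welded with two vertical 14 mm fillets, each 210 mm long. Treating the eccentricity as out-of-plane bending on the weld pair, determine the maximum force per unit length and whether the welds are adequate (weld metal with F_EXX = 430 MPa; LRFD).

f_max ≈ 2010 N/mm; NOT adequate

L_w = 2 × 210 = 420 mm; section modulus (unit throat) S = 2 × L²/6 = 14700 mm².
Direct shear f_v = P/L_w = 149×10³/420 = 354.8 N/mm.
Moment M = P × e = 149×10³ × 195 = 29055000 N·mm; bending f_b = M/S = 1977 N/mm.
f_max = √(f_v² + f_b²) = √(354.8² + 1977²) = 2008 N/mm.
φr_n = 0.75 × 0.6 × 430 × (0.707 × 14) = 1915 N/mm → NOT adequate.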